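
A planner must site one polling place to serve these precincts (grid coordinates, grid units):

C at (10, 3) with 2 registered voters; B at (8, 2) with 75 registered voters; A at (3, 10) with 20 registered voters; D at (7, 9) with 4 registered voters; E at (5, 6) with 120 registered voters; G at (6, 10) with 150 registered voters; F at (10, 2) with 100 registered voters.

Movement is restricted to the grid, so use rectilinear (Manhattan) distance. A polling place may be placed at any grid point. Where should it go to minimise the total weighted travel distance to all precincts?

Manhattan distance separates: Σwᵢ(|x−xᵢ|+|y−yᵢ|) = Σwᵢ|x−xᵢ| + Σwᵢ|y−yᵢ|, so x and y are optimised independently as 1-D weighted medians.
Total weight W = 471; half = 235.5.
x-coordinate, sorted with cumulative weight:
  x=3 (A, w=20) cum 20
  x=5 (E, w=120) cum 140
  x=6 (G, w=150) cum 290  ← median
  x=7 (D, w=4) cum 294
  x=8 (B, w=75) cum 369
  x=10 (C, w=2) cum 371
  x=10 (F, w=100) cum 471
⇒ x* = 6
y-coordinate, sorted with cumulative weight:
  y=2 (B, w=75) cum 75
  y=2 (F, w=100) cum 175
  y=3 (C, w=2) cum 177
  y=6 (E, w=120) cum 297  ← median
  y=9 (D, w=4) cum 301
  y=10 (A, w=20) cum 321
  y=10 (G, w=150) cum 471
⇒ y* = 6

(6, 6)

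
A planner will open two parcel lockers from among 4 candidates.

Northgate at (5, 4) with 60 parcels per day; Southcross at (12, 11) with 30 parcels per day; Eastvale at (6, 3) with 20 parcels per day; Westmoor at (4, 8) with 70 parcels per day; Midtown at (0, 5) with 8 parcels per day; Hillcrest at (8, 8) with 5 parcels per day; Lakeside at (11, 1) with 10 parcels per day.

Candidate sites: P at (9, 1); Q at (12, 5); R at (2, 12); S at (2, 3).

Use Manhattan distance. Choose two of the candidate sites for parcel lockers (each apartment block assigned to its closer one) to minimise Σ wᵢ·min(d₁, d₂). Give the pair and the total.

Evaluate every pair (each demand assigned to the nearer of the two):
  {Q, S}: total = 1107
  {R, S}: total = 1262
  {P, S}: total = 1292
  {Q, R}: total = 1397
  {P, R}: total = 1402
  {P, Q}: total = 1621
Best pair: {Q, S} with total 1107.

{Q, S}, total 1107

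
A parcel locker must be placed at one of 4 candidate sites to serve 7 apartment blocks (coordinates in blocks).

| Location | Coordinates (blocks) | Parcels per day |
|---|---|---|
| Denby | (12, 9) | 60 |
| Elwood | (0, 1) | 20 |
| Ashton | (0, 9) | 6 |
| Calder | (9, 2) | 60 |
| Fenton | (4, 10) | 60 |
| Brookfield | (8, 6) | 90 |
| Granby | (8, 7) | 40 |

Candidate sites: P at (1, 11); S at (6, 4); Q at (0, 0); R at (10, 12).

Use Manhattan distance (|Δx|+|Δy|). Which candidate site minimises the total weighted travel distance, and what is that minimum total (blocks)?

S, total 2246 blocks

Total weighted distance at each candidate:
  P (1, 11): total = 3798
  S (6, 4): total = 2246
  Q (0, 0): total = 4694
  R (10, 12): total = 2938
Minimum is at S with total 2246 blocks.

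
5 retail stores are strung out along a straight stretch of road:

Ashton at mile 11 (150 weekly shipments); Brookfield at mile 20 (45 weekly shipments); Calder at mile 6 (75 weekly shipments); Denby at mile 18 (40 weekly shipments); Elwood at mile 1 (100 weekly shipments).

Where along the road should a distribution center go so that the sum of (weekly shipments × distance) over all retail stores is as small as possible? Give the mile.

For a sum of weighted absolute distances on a line, the optimum is the weighted median (not the mean). Total weight W = 410; half-weight = 205.
Sort by position and accumulate weight:
  mile 1 (Elwood, w=100) → cum 100
  mile 6 (Calder, w=75) → cum 175
  mile 11 (Ashton, w=150) → cum 325  ≥ 205 → median here
  mile 18 (Denby, w=40) → cum 365
  mile 20 (Brookfield, w=45) → cum 410
Optimal location: mile 11.

x = 11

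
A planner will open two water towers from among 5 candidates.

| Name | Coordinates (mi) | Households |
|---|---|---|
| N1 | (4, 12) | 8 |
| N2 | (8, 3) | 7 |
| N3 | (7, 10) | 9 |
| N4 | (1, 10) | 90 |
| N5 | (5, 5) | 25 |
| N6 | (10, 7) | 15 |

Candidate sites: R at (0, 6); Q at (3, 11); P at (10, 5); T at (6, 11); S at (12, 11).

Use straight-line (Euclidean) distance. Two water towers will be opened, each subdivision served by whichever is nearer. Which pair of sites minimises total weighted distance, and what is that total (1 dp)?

Evaluate every pair (each demand assigned to the nearer of the two):
  {Q, P}: total = 424.5
  {Q, T}: total = 519.9
  {Q, S}: total = 537.5
  {R, Q}: total = 557.9
  {R, P}: total = 656.0
  {P, T}: total = 664.3
  {R, T}: total = 671.7
  {R, S}: total = 729.0
  {T, S}: total = 766.4
  {P, S}: total = 1211.8
Best pair: {Q, P} with total 424.5.

{Q, P}, total 424.5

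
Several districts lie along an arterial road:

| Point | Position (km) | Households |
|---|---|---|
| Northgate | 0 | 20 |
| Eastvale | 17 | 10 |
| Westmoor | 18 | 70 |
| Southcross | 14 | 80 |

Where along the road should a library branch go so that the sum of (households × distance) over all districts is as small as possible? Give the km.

x = 14

For a sum of weighted absolute distances on a line, the optimum is the weighted median (not the mean). Total weight W = 180; half-weight = 90.
Sort by position and accumulate weight:
  km 0 (Northgate, w=20) → cum 20
  km 14 (Southcross, w=80) → cum 100  ≥ 90 → median here
  km 17 (Eastvale, w=10) → cum 110
  km 18 (Westmoor, w=70) → cum 180
Optimal location: km 14.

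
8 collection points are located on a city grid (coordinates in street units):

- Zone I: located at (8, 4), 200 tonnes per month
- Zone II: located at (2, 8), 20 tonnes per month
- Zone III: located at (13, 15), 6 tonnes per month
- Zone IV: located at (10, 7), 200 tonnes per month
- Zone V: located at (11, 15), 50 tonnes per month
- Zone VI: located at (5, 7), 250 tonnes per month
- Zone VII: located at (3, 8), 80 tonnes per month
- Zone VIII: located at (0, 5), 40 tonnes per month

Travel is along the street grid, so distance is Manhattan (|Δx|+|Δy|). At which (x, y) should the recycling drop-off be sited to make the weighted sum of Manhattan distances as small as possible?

Manhattan distance separates: Σwᵢ(|x−xᵢ|+|y−yᵢ|) = Σwᵢ|x−xᵢ| + Σwᵢ|y−yᵢ|, so x and y are optimised independently as 1-D weighted medians.
Total weight W = 846; half = 423.
x-coordinate, sorted with cumulative weight:
  x=0 (Zone VIII, w=40) cum 40
  x=2 (Zone II, w=20) cum 60
  x=3 (Zone VII, w=80) cum 140
  x=5 (Zone VI, w=250) cum 390
  x=8 (Zone I, w=200) cum 590  ← median
  x=10 (Zone IV, w=200) cum 790
  x=11 (Zone V, w=50) cum 840
  x=13 (Zone III, w=6) cum 846
⇒ x* = 8
y-coordinate, sorted with cumulative weight:
  y=4 (Zone I, w=200) cum 200
  y=5 (Zone VIII, w=40) cum 240
  y=7 (Zone IV, w=200) cum 440  ← median
  y=7 (Zone VI, w=250) cum 690
  y=8 (Zone II, w=20) cum 710
  y=8 (Zone VII, w=80) cum 790
  y=15 (Zone III, w=6) cum 796
  y=15 (Zone V, w=50) cum 846
⇒ y* = 7

(8, 7)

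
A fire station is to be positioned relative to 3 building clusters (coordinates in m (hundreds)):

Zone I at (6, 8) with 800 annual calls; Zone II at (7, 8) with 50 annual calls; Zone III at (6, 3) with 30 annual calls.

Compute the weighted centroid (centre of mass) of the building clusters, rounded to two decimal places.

(6.06, 7.83)

The minimiser of Σwᵢ‖p−pᵢ‖² is the weighted centroid p* = (Σwᵢpᵢ)/(Σwᵢ).
Σwᵢ = 880.
Σwᵢxᵢ = 800·6 + 50·7 + 30·6 = 5330.
Σwᵢyᵢ = 800·8 + 50·8 + 30·3 = 6890.
x* = 5330/880 = 6.06, y* = 6890/880 = 7.83.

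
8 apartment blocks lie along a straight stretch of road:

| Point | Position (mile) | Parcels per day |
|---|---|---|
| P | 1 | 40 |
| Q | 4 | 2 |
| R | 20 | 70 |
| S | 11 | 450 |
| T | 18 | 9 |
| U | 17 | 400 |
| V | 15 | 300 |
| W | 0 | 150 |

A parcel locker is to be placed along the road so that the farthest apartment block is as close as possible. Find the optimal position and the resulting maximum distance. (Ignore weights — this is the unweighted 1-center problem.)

The 1-center on a line is the midpoint of the two extreme points: leftmost at 0, rightmost at 20.
Optimal location = (0 + 20)/2 = 10; maximum distance = (20 − 0)/2 = 10.

location 10, max distance 10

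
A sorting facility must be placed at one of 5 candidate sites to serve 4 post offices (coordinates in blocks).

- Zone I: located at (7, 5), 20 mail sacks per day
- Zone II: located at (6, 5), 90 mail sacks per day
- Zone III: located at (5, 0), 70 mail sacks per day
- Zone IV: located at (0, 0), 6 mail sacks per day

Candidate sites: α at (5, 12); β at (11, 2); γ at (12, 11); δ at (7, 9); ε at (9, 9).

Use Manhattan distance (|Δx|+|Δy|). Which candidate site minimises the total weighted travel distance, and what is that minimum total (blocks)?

δ, total 1396 blocks

Total weighted distance at each candidate:
  α (5, 12): total = 1842
  β (11, 2): total = 1498
  γ (12, 11): total = 2698
  δ (7, 9): total = 1396
  ε (9, 9): total = 1768
Minimum is at δ with total 1396 blocks.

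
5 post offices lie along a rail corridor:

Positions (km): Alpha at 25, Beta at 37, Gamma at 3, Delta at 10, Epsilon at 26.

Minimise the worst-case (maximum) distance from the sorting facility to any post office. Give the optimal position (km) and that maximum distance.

The 1-center on a line is the midpoint of the two extreme points: leftmost at 3, rightmost at 37.
Optimal location = (3 + 37)/2 = 20; maximum distance = (37 − 3)/2 = 17.

location 20, max distance 17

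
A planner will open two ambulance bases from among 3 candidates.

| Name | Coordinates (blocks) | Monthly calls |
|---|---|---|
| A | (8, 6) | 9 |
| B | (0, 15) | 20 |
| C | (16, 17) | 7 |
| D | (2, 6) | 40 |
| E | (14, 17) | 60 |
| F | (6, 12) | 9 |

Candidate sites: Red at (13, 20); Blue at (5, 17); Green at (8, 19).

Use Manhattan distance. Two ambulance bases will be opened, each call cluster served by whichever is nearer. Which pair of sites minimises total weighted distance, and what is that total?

{Red, Blue}, total 1162

Evaluate every pair (each demand assigned to the nearer of the two):
  {Red, Blue}: total = 1162
  {Blue, Green}: total = 1421
  {Red, Green}: total = 1480
Best pair: {Red, Blue} with total 1162.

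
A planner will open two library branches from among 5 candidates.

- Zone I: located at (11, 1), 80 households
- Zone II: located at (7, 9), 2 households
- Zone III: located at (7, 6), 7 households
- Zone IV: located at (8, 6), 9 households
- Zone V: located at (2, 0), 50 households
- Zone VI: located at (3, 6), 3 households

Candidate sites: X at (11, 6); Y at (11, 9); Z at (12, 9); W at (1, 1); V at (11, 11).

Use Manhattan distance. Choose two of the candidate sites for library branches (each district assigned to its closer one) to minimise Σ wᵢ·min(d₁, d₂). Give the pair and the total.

Evaluate every pair (each demand assigned to the nearer of the two):
  {X, W}: total = 590
  {Y, W}: total = 872
  {Z, W}: total = 970
  {W, V}: total = 1068
  {X, Y}: total = 1237
  {X, Z}: total = 1239
  {X, V}: total = 1241
  {Y, Z}: total = 1684
  {Y, V}: total = 1684
  {Z, V}: total = 1835
Best pair: {X, W} with total 590.

{X, W}, total 590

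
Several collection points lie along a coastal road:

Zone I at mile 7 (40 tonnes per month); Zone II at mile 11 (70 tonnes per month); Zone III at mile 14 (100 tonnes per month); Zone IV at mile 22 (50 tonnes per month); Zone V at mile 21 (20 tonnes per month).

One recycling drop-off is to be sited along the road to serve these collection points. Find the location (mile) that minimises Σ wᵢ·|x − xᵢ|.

x = 14

For a sum of weighted absolute distances on a line, the optimum is the weighted median (not the mean). Total weight W = 280; half-weight = 140.
Sort by position and accumulate weight:
  mile 7 (Zone I, w=40) → cum 40
  mile 11 (Zone II, w=70) → cum 110
  mile 14 (Zone III, w=100) → cum 210  ≥ 140 → median here
  mile 21 (Zone V, w=20) → cum 230
  mile 22 (Zone IV, w=50) → cum 280
Optimal location: mile 14.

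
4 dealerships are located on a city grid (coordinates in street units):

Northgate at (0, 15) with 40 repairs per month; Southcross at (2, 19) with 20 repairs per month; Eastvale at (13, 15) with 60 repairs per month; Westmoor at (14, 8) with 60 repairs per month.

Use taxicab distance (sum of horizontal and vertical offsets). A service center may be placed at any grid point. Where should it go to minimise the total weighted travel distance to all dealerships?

Manhattan distance separates: Σwᵢ(|x−xᵢ|+|y−yᵢ|) = Σwᵢ|x−xᵢ| + Σwᵢ|y−yᵢ|, so x and y are optimised independently as 1-D weighted medians.
Total weight W = 180; half = 90.
x-coordinate, sorted with cumulative weight:
  x=0 (Northgate, w=40) cum 40
  x=2 (Southcross, w=20) cum 60
  x=13 (Eastvale, w=60) cum 120  ← median
  x=14 (Westmoor, w=60) cum 180
⇒ x* = 13
y-coordinate, sorted with cumulative weight:
  y=8 (Westmoor, w=60) cum 60
  y=15 (Northgate, w=40) cum 100  ← median
  y=15 (Eastvale, w=60) cum 160
  y=19 (Southcross, w=20) cum 180
⇒ y* = 15

(13, 15)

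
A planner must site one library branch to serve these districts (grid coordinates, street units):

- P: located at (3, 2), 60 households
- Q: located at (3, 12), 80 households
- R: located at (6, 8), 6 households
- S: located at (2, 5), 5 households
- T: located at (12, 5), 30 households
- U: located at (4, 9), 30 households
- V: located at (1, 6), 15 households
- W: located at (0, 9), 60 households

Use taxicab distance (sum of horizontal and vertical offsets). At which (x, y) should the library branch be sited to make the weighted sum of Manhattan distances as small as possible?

(3, 9)

Manhattan distance separates: Σwᵢ(|x−xᵢ|+|y−yᵢ|) = Σwᵢ|x−xᵢ| + Σwᵢ|y−yᵢ|, so x and y are optimised independently as 1-D weighted medians.
Total weight W = 286; half = 143.
x-coordinate, sorted with cumulative weight:
  x=0 (W, w=60) cum 60
  x=1 (V, w=15) cum 75
  x=2 (S, w=5) cum 80
  x=3 (P, w=60) cum 140
  x=3 (Q, w=80) cum 220  ← median
  x=4 (U, w=30) cum 250
  x=6 (R, w=6) cum 256
  x=12 (T, w=30) cum 286
⇒ x* = 3
y-coordinate, sorted with cumulative weight:
  y=2 (P, w=60) cum 60
  y=5 (S, w=5) cum 65
  y=5 (T, w=30) cum 95
  y=6 (V, w=15) cum 110
  y=8 (R, w=6) cum 116
  y=9 (U, w=30) cum 146  ← median
  y=9 (W, w=60) cum 206
  y=12 (Q, w=80) cum 286
⇒ y* = 9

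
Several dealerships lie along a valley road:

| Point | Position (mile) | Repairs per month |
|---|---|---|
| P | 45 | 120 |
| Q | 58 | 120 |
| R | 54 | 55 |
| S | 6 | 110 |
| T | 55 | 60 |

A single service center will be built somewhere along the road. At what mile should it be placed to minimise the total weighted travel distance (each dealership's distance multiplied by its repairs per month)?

For a sum of weighted absolute distances on a line, the optimum is the weighted median (not the mean). Total weight W = 465; half-weight = 232.5.
Sort by position and accumulate weight:
  mile 6 (S, w=110) → cum 110
  mile 45 (P, w=120) → cum 230
  mile 54 (R, w=55) → cum 285  ≥ 232.5 → median here
  mile 55 (T, w=60) → cum 345
  mile 58 (Q, w=120) → cum 465
Optimal location: mile 54.

x = 54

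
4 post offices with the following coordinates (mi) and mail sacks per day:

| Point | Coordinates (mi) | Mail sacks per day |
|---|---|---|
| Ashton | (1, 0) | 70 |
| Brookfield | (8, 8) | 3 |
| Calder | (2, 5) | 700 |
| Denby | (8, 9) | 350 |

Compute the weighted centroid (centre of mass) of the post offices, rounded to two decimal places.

The minimiser of Σwᵢ‖p−pᵢ‖² is the weighted centroid p* = (Σwᵢpᵢ)/(Σwᵢ).
Σwᵢ = 1123.
Σwᵢxᵢ = 70·1 + 3·8 + 700·2 + 350·8 = 4294.
Σwᵢyᵢ = 70·0 + 3·8 + 700·5 + 350·9 = 6674.
x* = 4294/1123 = 3.82, y* = 6674/1123 = 5.94.

(3.82, 5.94)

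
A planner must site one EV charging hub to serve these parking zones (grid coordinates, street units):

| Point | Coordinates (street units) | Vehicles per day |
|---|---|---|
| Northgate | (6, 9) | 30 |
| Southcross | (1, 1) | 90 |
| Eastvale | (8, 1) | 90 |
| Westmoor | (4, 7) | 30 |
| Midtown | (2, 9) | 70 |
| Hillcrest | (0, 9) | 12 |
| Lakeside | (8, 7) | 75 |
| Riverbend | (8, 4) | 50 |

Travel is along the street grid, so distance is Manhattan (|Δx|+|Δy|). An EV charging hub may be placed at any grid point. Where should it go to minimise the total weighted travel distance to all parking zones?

Manhattan distance separates: Σwᵢ(|x−xᵢ|+|y−yᵢ|) = Σwᵢ|x−xᵢ| + Σwᵢ|y−yᵢ|, so x and y are optimised independently as 1-D weighted medians.
Total weight W = 447; half = 223.5.
x-coordinate, sorted with cumulative weight:
  x=0 (Hillcrest, w=12) cum 12
  x=1 (Southcross, w=90) cum 102
  x=2 (Midtown, w=70) cum 172
  x=4 (Westmoor, w=30) cum 202
  x=6 (Northgate, w=30) cum 232  ← median
  x=8 (Eastvale, w=90) cum 322
  x=8 (Lakeside, w=75) cum 397
  x=8 (Riverbend, w=50) cum 447
⇒ x* = 6
y-coordinate, sorted with cumulative weight:
  y=1 (Southcross, w=90) cum 90
  y=1 (Eastvale, w=90) cum 180
  y=4 (Riverbend, w=50) cum 230  ← median
  y=7 (Westmoor, w=30) cum 260
  y=7 (Lakeside, w=75) cum 335
  y=9 (Northgate, w=30) cum 365
  y=9 (Midtown, w=70) cum 435
  y=9 (Hillcrest, w=12) cum 447
⇒ y* = 4

(6, 4)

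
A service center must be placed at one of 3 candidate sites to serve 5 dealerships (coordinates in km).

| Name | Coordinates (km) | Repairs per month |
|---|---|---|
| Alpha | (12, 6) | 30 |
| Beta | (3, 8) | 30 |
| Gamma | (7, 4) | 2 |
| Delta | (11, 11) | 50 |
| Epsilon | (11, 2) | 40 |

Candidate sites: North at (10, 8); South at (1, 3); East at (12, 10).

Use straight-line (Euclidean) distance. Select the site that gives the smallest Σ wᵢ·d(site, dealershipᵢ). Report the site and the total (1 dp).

Total weighted distance at each candidate:
  North (10, 8): total = 706.3
  South (1, 3): total = 1558.1
  East (12, 10): total = 805.4
Minimum is at North with total 706.3 km.

North, total 706.3 km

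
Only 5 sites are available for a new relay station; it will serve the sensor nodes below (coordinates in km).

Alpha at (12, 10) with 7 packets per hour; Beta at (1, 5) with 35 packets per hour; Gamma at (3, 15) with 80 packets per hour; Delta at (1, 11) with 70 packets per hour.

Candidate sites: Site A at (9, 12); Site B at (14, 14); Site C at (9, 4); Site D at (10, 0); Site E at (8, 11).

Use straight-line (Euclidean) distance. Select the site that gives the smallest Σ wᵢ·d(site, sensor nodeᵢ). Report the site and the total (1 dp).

Site E, total 1353.8 km

Total weighted distance at each candidate:
  Site A (9, 12): total = 1498.3
  Site B (14, 14): total = 2402.2
  Site C (9, 4): total = 2075.6
  Site D (10, 0): total = 2750.9
  Site E (8, 11): total = 1353.8
Minimum is at Site E with total 1353.8 km.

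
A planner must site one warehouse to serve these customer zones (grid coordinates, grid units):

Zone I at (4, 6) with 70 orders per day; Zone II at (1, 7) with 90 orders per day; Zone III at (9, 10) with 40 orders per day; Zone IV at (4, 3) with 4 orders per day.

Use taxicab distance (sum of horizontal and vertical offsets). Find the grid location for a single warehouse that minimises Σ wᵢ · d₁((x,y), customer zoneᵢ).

(4, 7)

Manhattan distance separates: Σwᵢ(|x−xᵢ|+|y−yᵢ|) = Σwᵢ|x−xᵢ| + Σwᵢ|y−yᵢ|, so x and y are optimised independently as 1-D weighted medians.
Total weight W = 204; half = 102.
x-coordinate, sorted with cumulative weight:
  x=1 (Zone II, w=90) cum 90
  x=4 (Zone I, w=70) cum 160  ← median
  x=4 (Zone IV, w=4) cum 164
  x=9 (Zone III, w=40) cum 204
⇒ x* = 4
y-coordinate, sorted with cumulative weight:
  y=3 (Zone IV, w=4) cum 4
  y=6 (Zone I, w=70) cum 74
  y=7 (Zone II, w=90) cum 164  ← median
  y=10 (Zone III, w=40) cum 204
⇒ y* = 7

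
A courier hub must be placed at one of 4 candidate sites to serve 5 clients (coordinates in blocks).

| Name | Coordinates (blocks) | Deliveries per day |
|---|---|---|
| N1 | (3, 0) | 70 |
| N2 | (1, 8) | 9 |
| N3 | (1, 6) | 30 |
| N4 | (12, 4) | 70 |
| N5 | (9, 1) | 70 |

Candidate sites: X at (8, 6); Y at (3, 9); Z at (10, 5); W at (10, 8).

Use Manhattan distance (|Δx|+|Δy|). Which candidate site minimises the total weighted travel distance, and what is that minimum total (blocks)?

Z, total 1808 blocks

Total weighted distance at each candidate:
  X (8, 6): total = 1901
  Y (3, 9): total = 2767
  Z (10, 5): total = 1808
  W (10, 8): total = 2441
Minimum is at Z with total 1808 blocks.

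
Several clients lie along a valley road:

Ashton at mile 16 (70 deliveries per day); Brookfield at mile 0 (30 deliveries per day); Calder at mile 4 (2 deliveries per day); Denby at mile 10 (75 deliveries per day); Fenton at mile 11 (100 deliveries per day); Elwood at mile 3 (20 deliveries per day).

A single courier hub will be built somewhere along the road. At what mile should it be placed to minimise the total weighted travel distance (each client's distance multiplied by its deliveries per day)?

For a sum of weighted absolute distances on a line, the optimum is the weighted median (not the mean). Total weight W = 297; half-weight = 148.5.
Sort by position and accumulate weight:
  mile 0 (Brookfield, w=30) → cum 30
  mile 3 (Elwood, w=20) → cum 50
  mile 4 (Calder, w=2) → cum 52
  mile 10 (Denby, w=75) → cum 127
  mile 11 (Fenton, w=100) → cum 227  ≥ 148.5 → median here
  mile 16 (Ashton, w=70) → cum 297
Optimal location: mile 11.

x = 11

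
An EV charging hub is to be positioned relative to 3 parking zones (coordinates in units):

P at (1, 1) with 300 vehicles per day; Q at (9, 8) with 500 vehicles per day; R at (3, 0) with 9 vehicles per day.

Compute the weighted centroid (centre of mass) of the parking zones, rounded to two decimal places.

The minimiser of Σwᵢ‖p−pᵢ‖² is the weighted centroid p* = (Σwᵢpᵢ)/(Σwᵢ).
Σwᵢ = 809.
Σwᵢxᵢ = 300·1 + 500·9 + 9·3 = 4827.
Σwᵢyᵢ = 300·1 + 500·8 + 9·0 = 4300.
x* = 4827/809 = 5.97, y* = 4300/809 = 5.32.

(5.97, 5.32)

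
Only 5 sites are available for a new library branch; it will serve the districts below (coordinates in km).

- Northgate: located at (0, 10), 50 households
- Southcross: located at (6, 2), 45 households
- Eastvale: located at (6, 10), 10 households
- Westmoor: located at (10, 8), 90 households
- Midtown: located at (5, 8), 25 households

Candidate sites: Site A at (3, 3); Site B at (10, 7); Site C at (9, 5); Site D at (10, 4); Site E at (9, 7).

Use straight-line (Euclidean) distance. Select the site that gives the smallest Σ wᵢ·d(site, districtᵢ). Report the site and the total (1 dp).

Total weighted distance at each candidate:
  Site A (3, 3): total = 1508.1
  Site B (10, 7): total = 1077.6
  Site C (9, 5): total = 1173.6
  Site D (10, 4): total = 1376.5
  Site E (9, 7): total = 1009.5
Minimum is at Site E with total 1009.5 km.

Site E, total 1009.5 km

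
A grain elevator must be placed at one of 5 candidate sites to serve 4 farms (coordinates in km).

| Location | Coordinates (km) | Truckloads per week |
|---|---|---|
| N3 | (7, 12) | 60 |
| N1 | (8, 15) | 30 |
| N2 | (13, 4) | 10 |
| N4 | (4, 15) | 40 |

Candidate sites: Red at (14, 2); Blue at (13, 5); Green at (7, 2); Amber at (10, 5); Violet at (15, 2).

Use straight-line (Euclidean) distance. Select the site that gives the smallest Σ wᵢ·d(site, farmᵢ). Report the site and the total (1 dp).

Amber, total 1261.0 km

Total weighted distance at each candidate:
  Red (14, 2): total = 1840.3
  Blue (13, 5): total = 1436.7
  Green (7, 2): total = 1588.1
  Amber (10, 5): total = 1261.0
  Violet (15, 2): total = 1920.8
Minimum is at Amber with total 1261.0 km.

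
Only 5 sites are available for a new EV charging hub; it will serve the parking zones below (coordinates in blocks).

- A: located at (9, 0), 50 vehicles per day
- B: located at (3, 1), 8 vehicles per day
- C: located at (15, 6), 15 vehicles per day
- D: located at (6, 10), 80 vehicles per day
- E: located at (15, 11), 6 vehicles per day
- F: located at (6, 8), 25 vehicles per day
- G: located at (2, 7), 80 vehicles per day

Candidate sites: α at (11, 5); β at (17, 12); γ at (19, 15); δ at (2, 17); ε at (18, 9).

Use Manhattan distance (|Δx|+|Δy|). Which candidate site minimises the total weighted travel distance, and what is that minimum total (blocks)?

Total weighted distance at each candidate:
  α (11, 5): total = 2461
  β (17, 12): total = 4353
  γ (19, 15): total = 5673
  δ (2, 17): total = 3815
  ε (18, 9): total = 4009
Minimum is at α with total 2461 blocks.

α, total 2461 blocks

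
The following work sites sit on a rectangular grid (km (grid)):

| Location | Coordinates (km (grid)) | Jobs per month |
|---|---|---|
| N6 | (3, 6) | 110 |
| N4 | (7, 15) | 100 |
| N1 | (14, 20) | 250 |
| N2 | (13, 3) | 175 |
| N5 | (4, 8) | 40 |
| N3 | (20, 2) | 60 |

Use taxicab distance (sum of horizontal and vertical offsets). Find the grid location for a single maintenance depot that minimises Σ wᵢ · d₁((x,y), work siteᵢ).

Manhattan distance separates: Σwᵢ(|x−xᵢ|+|y−yᵢ|) = Σwᵢ|x−xᵢ| + Σwᵢ|y−yᵢ|, so x and y are optimised independently as 1-D weighted medians.
Total weight W = 735; half = 367.5.
x-coordinate, sorted with cumulative weight:
  x=3 (N6, w=110) cum 110
  x=4 (N5, w=40) cum 150
  x=7 (N4, w=100) cum 250
  x=13 (N2, w=175) cum 425  ← median
  x=14 (N1, w=250) cum 675
  x=20 (N3, w=60) cum 735
⇒ x* = 13
y-coordinate, sorted with cumulative weight:
  y=2 (N3, w=60) cum 60
  y=3 (N2, w=175) cum 235
  y=6 (N6, w=110) cum 345
  y=8 (N5, w=40) cum 385  ← median
  y=15 (N4, w=100) cum 485
  y=20 (N1, w=250) cum 735
⇒ y* = 8

(13, 8)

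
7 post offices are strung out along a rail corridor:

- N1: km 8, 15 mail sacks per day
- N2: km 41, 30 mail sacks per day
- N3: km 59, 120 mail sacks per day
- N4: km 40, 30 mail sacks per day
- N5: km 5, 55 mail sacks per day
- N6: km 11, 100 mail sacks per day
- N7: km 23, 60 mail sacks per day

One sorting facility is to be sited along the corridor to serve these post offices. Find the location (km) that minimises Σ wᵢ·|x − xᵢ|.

For a sum of weighted absolute distances on a line, the optimum is the weighted median (not the mean). Total weight W = 410; half-weight = 205.
Sort by position and accumulate weight:
  km 5 (N5, w=55) → cum 55
  km 8 (N1, w=15) → cum 70
  km 11 (N6, w=100) → cum 170
  km 23 (N7, w=60) → cum 230  ≥ 205 → median here
  km 40 (N4, w=30) → cum 260
  km 41 (N2, w=30) → cum 290
  km 59 (N3, w=120) → cum 410
Optimal location: km 23.

x = 23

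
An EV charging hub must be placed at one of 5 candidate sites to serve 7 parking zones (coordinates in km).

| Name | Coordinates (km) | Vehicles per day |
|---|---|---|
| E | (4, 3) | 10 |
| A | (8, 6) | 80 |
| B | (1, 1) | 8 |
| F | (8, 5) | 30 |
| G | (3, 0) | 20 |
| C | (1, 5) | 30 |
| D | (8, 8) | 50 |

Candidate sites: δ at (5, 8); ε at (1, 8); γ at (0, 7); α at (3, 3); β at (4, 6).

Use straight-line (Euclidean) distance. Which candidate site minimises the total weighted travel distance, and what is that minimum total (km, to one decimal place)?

β, total 960.5 km

Total weighted distance at each candidate:
  δ (5, 8): total = 996.1
  ε (1, 8): total = 1530.1
  γ (0, 7): total = 1620.1
  α (3, 3): total = 1159.1
  β (4, 6): total = 960.5
Minimum is at β with total 960.5 km.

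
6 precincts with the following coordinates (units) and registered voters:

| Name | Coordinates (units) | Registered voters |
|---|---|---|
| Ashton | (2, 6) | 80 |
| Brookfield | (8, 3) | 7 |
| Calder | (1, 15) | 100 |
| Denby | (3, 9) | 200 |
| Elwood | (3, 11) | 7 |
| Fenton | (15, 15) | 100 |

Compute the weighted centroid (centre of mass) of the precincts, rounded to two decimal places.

The minimiser of Σwᵢ‖p−pᵢ‖² is the weighted centroid p* = (Σwᵢpᵢ)/(Σwᵢ).
Σwᵢ = 494.
Σwᵢxᵢ = 80·2 + 7·8 + 100·1 + 200·3 + 7·3 + 100·15 = 2437.
Σwᵢyᵢ = 80·6 + 7·3 + 100·15 + 200·9 + 7·11 + 100·15 = 5378.
x* = 2437/494 = 4.93, y* = 5378/494 = 10.89.

(4.93, 10.89)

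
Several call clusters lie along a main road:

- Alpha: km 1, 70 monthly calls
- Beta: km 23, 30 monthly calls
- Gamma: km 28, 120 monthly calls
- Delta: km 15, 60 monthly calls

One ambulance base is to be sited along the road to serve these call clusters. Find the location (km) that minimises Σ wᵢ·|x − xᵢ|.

x = 23

For a sum of weighted absolute distances on a line, the optimum is the weighted median (not the mean). Total weight W = 280; half-weight = 140.
Sort by position and accumulate weight:
  km 1 (Alpha, w=70) → cum 70
  km 15 (Delta, w=60) → cum 130
  km 23 (Beta, w=30) → cum 160  ≥ 140 → median here
  km 28 (Gamma, w=120) → cum 280
Optimal location: km 23.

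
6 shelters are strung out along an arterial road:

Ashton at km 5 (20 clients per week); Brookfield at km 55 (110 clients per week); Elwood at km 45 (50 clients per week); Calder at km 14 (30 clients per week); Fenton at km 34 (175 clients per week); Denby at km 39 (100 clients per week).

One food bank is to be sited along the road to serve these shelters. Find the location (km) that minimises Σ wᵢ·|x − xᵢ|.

x = 39

For a sum of weighted absolute distances on a line, the optimum is the weighted median (not the mean). Total weight W = 485; half-weight = 242.5.
Sort by position and accumulate weight:
  km 5 (Ashton, w=20) → cum 20
  km 14 (Calder, w=30) → cum 50
  km 34 (Fenton, w=175) → cum 225
  km 39 (Denby, w=100) → cum 325  ≥ 242.5 → median here
  km 45 (Elwood, w=50) → cum 375
  km 55 (Brookfield, w=110) → cum 485
Optimal location: km 39.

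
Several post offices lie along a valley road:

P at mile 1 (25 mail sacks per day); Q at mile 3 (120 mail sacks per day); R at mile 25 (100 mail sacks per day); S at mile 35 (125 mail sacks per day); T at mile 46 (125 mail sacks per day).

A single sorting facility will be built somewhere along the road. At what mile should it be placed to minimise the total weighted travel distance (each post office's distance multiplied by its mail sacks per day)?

For a sum of weighted absolute distances on a line, the optimum is the weighted median (not the mean). Total weight W = 495; half-weight = 247.5.
Sort by position and accumulate weight:
  mile 1 (P, w=25) → cum 25
  mile 3 (Q, w=120) → cum 145
  mile 25 (R, w=100) → cum 245
  mile 35 (S, w=125) → cum 370  ≥ 247.5 → median here
  mile 46 (T, w=125) → cum 495
Optimal location: mile 35.

x = 35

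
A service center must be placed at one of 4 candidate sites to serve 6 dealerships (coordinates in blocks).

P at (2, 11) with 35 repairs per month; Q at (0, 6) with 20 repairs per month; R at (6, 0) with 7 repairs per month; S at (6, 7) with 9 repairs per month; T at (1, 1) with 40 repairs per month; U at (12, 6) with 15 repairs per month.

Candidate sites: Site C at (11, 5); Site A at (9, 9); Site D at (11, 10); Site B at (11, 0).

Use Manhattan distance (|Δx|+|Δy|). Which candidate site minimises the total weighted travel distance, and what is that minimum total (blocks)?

Total weighted distance at each candidate:
  Site C (11, 5): total = 1488
  Site A (9, 9): total = 1414
  Site D (11, 10): total = 1662
  Site B (11, 0): total = 1728
Minimum is at Site A with total 1414 blocks.

Site A, total 1414 blocks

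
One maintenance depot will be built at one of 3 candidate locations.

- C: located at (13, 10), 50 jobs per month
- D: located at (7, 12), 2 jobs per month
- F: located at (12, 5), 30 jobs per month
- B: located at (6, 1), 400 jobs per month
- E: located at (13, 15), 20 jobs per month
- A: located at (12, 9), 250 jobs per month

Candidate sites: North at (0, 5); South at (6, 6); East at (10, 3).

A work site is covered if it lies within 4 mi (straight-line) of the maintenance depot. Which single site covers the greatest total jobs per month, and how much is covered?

East, covering 30

Coverage radius r = 4 mi; a point is covered iff (Δx)²+(Δy)² ≤ 4² = 16.
  North (0, 5): covers {none} → 0
  South (6, 6): covers {none} → 0
  East (10, 3): covers {F} → 30
Maximum coverage at East: 30 jobs per month.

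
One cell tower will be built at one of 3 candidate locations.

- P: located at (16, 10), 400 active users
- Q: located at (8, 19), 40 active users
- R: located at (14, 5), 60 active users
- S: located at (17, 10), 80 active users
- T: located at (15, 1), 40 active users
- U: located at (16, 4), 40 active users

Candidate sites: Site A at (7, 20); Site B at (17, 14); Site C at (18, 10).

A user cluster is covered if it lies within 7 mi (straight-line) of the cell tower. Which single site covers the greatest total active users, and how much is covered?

Site C, covering 580

Coverage radius r = 7 mi; a point is covered iff (Δx)²+(Δy)² ≤ 7² = 49.
  Site A (7, 20): covers {Q} → 40
  Site B (17, 14): covers {P, S} → 480
  Site C (18, 10): covers {P, R, S, U} → 580
Maximum coverage at Site C: 580 active users.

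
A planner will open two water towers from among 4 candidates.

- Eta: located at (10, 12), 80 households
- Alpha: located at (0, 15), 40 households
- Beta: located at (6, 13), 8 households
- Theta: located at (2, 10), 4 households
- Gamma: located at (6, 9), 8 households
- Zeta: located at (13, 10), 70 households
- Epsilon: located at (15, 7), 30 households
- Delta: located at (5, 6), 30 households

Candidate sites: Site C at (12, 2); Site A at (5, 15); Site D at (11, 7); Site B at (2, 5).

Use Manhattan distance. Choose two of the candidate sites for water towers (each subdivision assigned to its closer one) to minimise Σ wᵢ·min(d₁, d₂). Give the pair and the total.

Evaluate every pair (each demand assigned to the nearer of the two):
  {Site A, Site D}: total = 1472
  {Site D, Site B}: total = 1714
  {Site C, Site A}: total = 2092
  {Site C, Site D}: total = 2112
  {Site A, Site B}: total = 2420
  {Site C, Site B}: total = 2610
Best pair: {Site A, Site D} with total 1472.

{Site A, Site D}, total 1472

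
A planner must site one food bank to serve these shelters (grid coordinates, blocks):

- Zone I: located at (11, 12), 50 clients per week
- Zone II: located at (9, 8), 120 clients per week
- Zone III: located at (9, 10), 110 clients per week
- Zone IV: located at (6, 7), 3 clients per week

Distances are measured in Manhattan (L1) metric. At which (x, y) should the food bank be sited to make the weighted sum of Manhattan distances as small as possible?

(9, 10)

Manhattan distance separates: Σwᵢ(|x−xᵢ|+|y−yᵢ|) = Σwᵢ|x−xᵢ| + Σwᵢ|y−yᵢ|, so x and y are optimised independently as 1-D weighted medians.
Total weight W = 283; half = 141.5.
x-coordinate, sorted with cumulative weight:
  x=6 (Zone IV, w=3) cum 3
  x=9 (Zone II, w=120) cum 123
  x=9 (Zone III, w=110) cum 233  ← median
  x=11 (Zone I, w=50) cum 283
⇒ x* = 9
y-coordinate, sorted with cumulative weight:
  y=7 (Zone IV, w=3) cum 3
  y=8 (Zone II, w=120) cum 123
  y=10 (Zone III, w=110) cum 233  ← median
  y=12 (Zone I, w=50) cum 283
⇒ y* = 10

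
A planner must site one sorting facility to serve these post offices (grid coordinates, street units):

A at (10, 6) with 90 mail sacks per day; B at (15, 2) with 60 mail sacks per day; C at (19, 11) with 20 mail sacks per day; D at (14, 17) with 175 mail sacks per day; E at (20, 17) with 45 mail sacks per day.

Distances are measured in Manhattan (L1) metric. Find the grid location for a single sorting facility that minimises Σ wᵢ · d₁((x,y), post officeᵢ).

Manhattan distance separates: Σwᵢ(|x−xᵢ|+|y−yᵢ|) = Σwᵢ|x−xᵢ| + Σwᵢ|y−yᵢ|, so x and y are optimised independently as 1-D weighted medians.
Total weight W = 390; half = 195.
x-coordinate, sorted with cumulative weight:
  x=10 (A, w=90) cum 90
  x=14 (D, w=175) cum 265  ← median
  x=15 (B, w=60) cum 325
  x=19 (C, w=20) cum 345
  x=20 (E, w=45) cum 390
⇒ x* = 14
y-coordinate, sorted with cumulative weight:
  y=2 (B, w=60) cum 60
  y=6 (A, w=90) cum 150
  y=11 (C, w=20) cum 170
  y=17 (D, w=175) cum 345  ← median
  y=17 (E, w=45) cum 390
⇒ y* = 17

(14, 17)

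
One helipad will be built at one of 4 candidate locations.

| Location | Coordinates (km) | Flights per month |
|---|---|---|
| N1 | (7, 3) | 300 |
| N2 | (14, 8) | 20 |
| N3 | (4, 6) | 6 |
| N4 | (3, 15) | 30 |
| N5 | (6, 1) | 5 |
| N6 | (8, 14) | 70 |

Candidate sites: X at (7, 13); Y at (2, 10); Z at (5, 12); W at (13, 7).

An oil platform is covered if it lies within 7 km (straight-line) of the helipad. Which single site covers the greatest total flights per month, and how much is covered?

Z, covering 106

Coverage radius r = 7 km; a point is covered iff (Δx)²+(Δy)² ≤ 7² = 49.
  X (7, 13): covers {N4, N6} → 100
  Y (2, 10): covers {N3, N4} → 36
  Z (5, 12): covers {N3, N4, N6} → 106
  W (13, 7): covers {N2} → 20
Maximum coverage at Z: 106 flights per month.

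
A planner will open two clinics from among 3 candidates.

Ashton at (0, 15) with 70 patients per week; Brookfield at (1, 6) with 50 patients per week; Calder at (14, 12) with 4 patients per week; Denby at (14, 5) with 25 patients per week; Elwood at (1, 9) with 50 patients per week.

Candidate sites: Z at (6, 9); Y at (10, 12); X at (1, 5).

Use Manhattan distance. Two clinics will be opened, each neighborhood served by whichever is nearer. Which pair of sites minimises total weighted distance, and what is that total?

{Y, X}, total 1311

Evaluate every pair (each demand assigned to the nearer of the two):
  {Y, X}: total = 1311
  {Z, X}: total = 1364
  {Z, Y}: total = 1781
Best pair: {Y, X} with total 1311.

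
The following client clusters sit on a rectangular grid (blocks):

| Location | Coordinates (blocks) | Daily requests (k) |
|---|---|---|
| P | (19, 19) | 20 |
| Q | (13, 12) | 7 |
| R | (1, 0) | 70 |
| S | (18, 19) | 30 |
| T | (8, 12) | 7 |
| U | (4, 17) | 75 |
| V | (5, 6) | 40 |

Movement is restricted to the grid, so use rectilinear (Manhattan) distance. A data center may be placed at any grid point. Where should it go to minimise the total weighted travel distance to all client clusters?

Manhattan distance separates: Σwᵢ(|x−xᵢ|+|y−yᵢ|) = Σwᵢ|x−xᵢ| + Σwᵢ|y−yᵢ|, so x and y are optimised independently as 1-D weighted medians.
Total weight W = 249; half = 124.5.
x-coordinate, sorted with cumulative weight:
  x=1 (R, w=70) cum 70
  x=4 (U, w=75) cum 145  ← median
  x=5 (V, w=40) cum 185
  x=8 (T, w=7) cum 192
  x=13 (Q, w=7) cum 199
  x=18 (S, w=30) cum 229
  x=19 (P, w=20) cum 249
⇒ x* = 4
y-coordinate, sorted with cumulative weight:
  y=0 (R, w=70) cum 70
  y=6 (V, w=40) cum 110
  y=12 (Q, w=7) cum 117
  y=12 (T, w=7) cum 124
  y=17 (U, w=75) cum 199  ← median
  y=19 (P, w=20) cum 219
  y=19 (S, w=30) cum 249
⇒ y* = 17

(4, 17)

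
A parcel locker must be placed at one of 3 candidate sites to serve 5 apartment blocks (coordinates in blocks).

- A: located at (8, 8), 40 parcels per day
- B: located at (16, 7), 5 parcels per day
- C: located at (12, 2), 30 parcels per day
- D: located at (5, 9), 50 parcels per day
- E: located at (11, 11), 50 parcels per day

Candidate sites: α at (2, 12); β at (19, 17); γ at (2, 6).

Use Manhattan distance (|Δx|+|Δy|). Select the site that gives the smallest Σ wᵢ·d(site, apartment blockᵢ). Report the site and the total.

γ, total 1815 blocks

Total weighted distance at each candidate:
  α (2, 12): total = 1895
  β (19, 17): total = 3325
  γ (2, 6): total = 1815
Minimum is at γ with total 1815 blocks.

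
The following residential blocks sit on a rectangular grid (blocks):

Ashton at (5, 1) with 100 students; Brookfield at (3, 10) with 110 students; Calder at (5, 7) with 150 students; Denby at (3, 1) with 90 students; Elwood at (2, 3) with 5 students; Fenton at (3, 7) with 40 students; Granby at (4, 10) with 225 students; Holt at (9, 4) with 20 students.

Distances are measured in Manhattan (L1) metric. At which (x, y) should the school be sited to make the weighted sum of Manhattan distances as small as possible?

Manhattan distance separates: Σwᵢ(|x−xᵢ|+|y−yᵢ|) = Σwᵢ|x−xᵢ| + Σwᵢ|y−yᵢ|, so x and y are optimised independently as 1-D weighted medians.
Total weight W = 740; half = 370.
x-coordinate, sorted with cumulative weight:
  x=2 (Elwood, w=5) cum 5
  x=3 (Brookfield, w=110) cum 115
  x=3 (Denby, w=90) cum 205
  x=3 (Fenton, w=40) cum 245
  x=4 (Granby, w=225) cum 470  ← median
  x=5 (Ashton, w=100) cum 570
  x=5 (Calder, w=150) cum 720
  x=9 (Holt, w=20) cum 740
⇒ x* = 4
y-coordinate, sorted with cumulative weight:
  y=1 (Ashton, w=100) cum 100
  y=1 (Denby, w=90) cum 190
  y=3 (Elwood, w=5) cum 195
  y=4 (Holt, w=20) cum 215
  y=7 (Calder, w=150) cum 365
  y=7 (Fenton, w=40) cum 405  ← median
  y=10 (Brookfield, w=110) cum 515
  y=10 (Granby, w=225) cum 740
⇒ y* = 7

(4, 7)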